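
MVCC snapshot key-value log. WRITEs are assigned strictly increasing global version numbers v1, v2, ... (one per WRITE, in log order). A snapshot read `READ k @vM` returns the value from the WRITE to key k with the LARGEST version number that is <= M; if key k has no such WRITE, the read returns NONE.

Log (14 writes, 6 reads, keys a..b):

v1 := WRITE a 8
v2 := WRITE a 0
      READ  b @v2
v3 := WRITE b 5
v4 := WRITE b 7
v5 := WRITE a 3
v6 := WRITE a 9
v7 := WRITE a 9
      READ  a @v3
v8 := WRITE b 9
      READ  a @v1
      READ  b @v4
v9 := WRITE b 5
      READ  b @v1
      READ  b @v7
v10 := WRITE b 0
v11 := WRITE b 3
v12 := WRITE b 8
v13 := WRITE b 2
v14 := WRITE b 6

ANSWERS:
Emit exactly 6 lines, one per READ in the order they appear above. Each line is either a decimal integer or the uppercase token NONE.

v1: WRITE a=8  (a history now [(1, 8)])
v2: WRITE a=0  (a history now [(1, 8), (2, 0)])
READ b @v2: history=[] -> no version <= 2 -> NONE
v3: WRITE b=5  (b history now [(3, 5)])
v4: WRITE b=7  (b history now [(3, 5), (4, 7)])
v5: WRITE a=3  (a history now [(1, 8), (2, 0), (5, 3)])
v6: WRITE a=9  (a history now [(1, 8), (2, 0), (5, 3), (6, 9)])
v7: WRITE a=9  (a history now [(1, 8), (2, 0), (5, 3), (6, 9), (7, 9)])
READ a @v3: history=[(1, 8), (2, 0), (5, 3), (6, 9), (7, 9)] -> pick v2 -> 0
v8: WRITE b=9  (b history now [(3, 5), (4, 7), (8, 9)])
READ a @v1: history=[(1, 8), (2, 0), (5, 3), (6, 9), (7, 9)] -> pick v1 -> 8
READ b @v4: history=[(3, 5), (4, 7), (8, 9)] -> pick v4 -> 7
v9: WRITE b=5  (b history now [(3, 5), (4, 7), (8, 9), (9, 5)])
READ b @v1: history=[(3, 5), (4, 7), (8, 9), (9, 5)] -> no version <= 1 -> NONE
READ b @v7: history=[(3, 5), (4, 7), (8, 9), (9, 5)] -> pick v4 -> 7
v10: WRITE b=0  (b history now [(3, 5), (4, 7), (8, 9), (9, 5), (10, 0)])
v11: WRITE b=3  (b history now [(3, 5), (4, 7), (8, 9), (9, 5), (10, 0), (11, 3)])
v12: WRITE b=8  (b history now [(3, 5), (4, 7), (8, 9), (9, 5), (10, 0), (11, 3), (12, 8)])
v13: WRITE b=2  (b history now [(3, 5), (4, 7), (8, 9), (9, 5), (10, 0), (11, 3), (12, 8), (13, 2)])
v14: WRITE b=6  (b history now [(3, 5), (4, 7), (8, 9), (9, 5), (10, 0), (11, 3), (12, 8), (13, 2), (14, 6)])

Answer: NONE
0
8
7
NONE
7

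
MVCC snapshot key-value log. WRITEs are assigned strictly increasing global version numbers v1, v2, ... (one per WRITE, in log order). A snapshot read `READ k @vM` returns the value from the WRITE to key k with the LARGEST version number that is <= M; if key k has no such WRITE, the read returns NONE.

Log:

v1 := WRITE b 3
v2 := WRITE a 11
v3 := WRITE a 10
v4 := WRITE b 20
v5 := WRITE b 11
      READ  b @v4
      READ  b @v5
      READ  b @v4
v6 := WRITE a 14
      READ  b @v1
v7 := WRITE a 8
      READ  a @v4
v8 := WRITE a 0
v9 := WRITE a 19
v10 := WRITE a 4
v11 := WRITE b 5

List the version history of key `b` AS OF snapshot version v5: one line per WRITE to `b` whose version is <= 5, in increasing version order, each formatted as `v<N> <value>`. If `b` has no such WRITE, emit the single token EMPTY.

Answer: v1 3
v4 20
v5 11

Derivation:
Scan writes for key=b with version <= 5:
  v1 WRITE b 3 -> keep
  v2 WRITE a 11 -> skip
  v3 WRITE a 10 -> skip
  v4 WRITE b 20 -> keep
  v5 WRITE b 11 -> keep
  v6 WRITE a 14 -> skip
  v7 WRITE a 8 -> skip
  v8 WRITE a 0 -> skip
  v9 WRITE a 19 -> skip
  v10 WRITE a 4 -> skip
  v11 WRITE b 5 -> drop (> snap)
Collected: [(1, 3), (4, 20), (5, 11)]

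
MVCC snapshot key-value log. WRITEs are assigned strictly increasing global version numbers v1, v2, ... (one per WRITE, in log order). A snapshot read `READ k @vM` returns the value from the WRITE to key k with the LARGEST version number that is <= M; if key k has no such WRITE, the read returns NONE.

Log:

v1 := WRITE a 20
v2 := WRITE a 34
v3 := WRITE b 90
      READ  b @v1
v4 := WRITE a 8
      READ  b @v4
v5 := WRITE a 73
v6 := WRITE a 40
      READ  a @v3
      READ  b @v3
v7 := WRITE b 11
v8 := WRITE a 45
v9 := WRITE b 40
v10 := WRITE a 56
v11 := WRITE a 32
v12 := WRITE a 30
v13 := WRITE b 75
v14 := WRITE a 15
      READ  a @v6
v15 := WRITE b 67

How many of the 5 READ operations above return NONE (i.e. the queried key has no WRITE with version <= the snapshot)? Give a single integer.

Answer: 1

Derivation:
v1: WRITE a=20  (a history now [(1, 20)])
v2: WRITE a=34  (a history now [(1, 20), (2, 34)])
v3: WRITE b=90  (b history now [(3, 90)])
READ b @v1: history=[(3, 90)] -> no version <= 1 -> NONE
v4: WRITE a=8  (a history now [(1, 20), (2, 34), (4, 8)])
READ b @v4: history=[(3, 90)] -> pick v3 -> 90
v5: WRITE a=73  (a history now [(1, 20), (2, 34), (4, 8), (5, 73)])
v6: WRITE a=40  (a history now [(1, 20), (2, 34), (4, 8), (5, 73), (6, 40)])
READ a @v3: history=[(1, 20), (2, 34), (4, 8), (5, 73), (6, 40)] -> pick v2 -> 34
READ b @v3: history=[(3, 90)] -> pick v3 -> 90
v7: WRITE b=11  (b history now [(3, 90), (7, 11)])
v8: WRITE a=45  (a history now [(1, 20), (2, 34), (4, 8), (5, 73), (6, 40), (8, 45)])
v9: WRITE b=40  (b history now [(3, 90), (7, 11), (9, 40)])
v10: WRITE a=56  (a history now [(1, 20), (2, 34), (4, 8), (5, 73), (6, 40), (8, 45), (10, 56)])
v11: WRITE a=32  (a history now [(1, 20), (2, 34), (4, 8), (5, 73), (6, 40), (8, 45), (10, 56), (11, 32)])
v12: WRITE a=30  (a history now [(1, 20), (2, 34), (4, 8), (5, 73), (6, 40), (8, 45), (10, 56), (11, 32), (12, 30)])
v13: WRITE b=75  (b history now [(3, 90), (7, 11), (9, 40), (13, 75)])
v14: WRITE a=15  (a history now [(1, 20), (2, 34), (4, 8), (5, 73), (6, 40), (8, 45), (10, 56), (11, 32), (12, 30), (14, 15)])
READ a @v6: history=[(1, 20), (2, 34), (4, 8), (5, 73), (6, 40), (8, 45), (10, 56), (11, 32), (12, 30), (14, 15)] -> pick v6 -> 40
v15: WRITE b=67  (b history now [(3, 90), (7, 11), (9, 40), (13, 75), (15, 67)])
Read results in order: ['NONE', '90', '34', '90', '40']
NONE count = 1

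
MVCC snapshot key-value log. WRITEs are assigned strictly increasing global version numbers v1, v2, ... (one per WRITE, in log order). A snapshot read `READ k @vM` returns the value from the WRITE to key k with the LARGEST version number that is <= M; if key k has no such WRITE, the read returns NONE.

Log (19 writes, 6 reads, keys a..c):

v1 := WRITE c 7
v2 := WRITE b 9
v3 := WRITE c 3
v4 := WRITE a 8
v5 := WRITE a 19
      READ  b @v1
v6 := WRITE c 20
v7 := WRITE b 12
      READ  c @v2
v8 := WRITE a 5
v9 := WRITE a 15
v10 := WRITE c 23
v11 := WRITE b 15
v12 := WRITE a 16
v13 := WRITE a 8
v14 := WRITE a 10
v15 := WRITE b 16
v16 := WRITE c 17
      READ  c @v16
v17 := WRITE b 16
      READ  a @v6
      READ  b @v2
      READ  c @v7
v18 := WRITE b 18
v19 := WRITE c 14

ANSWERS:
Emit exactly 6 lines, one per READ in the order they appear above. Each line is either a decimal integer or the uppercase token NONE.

v1: WRITE c=7  (c history now [(1, 7)])
v2: WRITE b=9  (b history now [(2, 9)])
v3: WRITE c=3  (c history now [(1, 7), (3, 3)])
v4: WRITE a=8  (a history now [(4, 8)])
v5: WRITE a=19  (a history now [(4, 8), (5, 19)])
READ b @v1: history=[(2, 9)] -> no version <= 1 -> NONE
v6: WRITE c=20  (c history now [(1, 7), (3, 3), (6, 20)])
v7: WRITE b=12  (b history now [(2, 9), (7, 12)])
READ c @v2: history=[(1, 7), (3, 3), (6, 20)] -> pick v1 -> 7
v8: WRITE a=5  (a history now [(4, 8), (5, 19), (8, 5)])
v9: WRITE a=15  (a history now [(4, 8), (5, 19), (8, 5), (9, 15)])
v10: WRITE c=23  (c history now [(1, 7), (3, 3), (6, 20), (10, 23)])
v11: WRITE b=15  (b history now [(2, 9), (7, 12), (11, 15)])
v12: WRITE a=16  (a history now [(4, 8), (5, 19), (8, 5), (9, 15), (12, 16)])
v13: WRITE a=8  (a history now [(4, 8), (5, 19), (8, 5), (9, 15), (12, 16), (13, 8)])
v14: WRITE a=10  (a history now [(4, 8), (5, 19), (8, 5), (9, 15), (12, 16), (13, 8), (14, 10)])
v15: WRITE b=16  (b history now [(2, 9), (7, 12), (11, 15), (15, 16)])
v16: WRITE c=17  (c history now [(1, 7), (3, 3), (6, 20), (10, 23), (16, 17)])
READ c @v16: history=[(1, 7), (3, 3), (6, 20), (10, 23), (16, 17)] -> pick v16 -> 17
v17: WRITE b=16  (b history now [(2, 9), (7, 12), (11, 15), (15, 16), (17, 16)])
READ a @v6: history=[(4, 8), (5, 19), (8, 5), (9, 15), (12, 16), (13, 8), (14, 10)] -> pick v5 -> 19
READ b @v2: history=[(2, 9), (7, 12), (11, 15), (15, 16), (17, 16)] -> pick v2 -> 9
READ c @v7: history=[(1, 7), (3, 3), (6, 20), (10, 23), (16, 17)] -> pick v6 -> 20
v18: WRITE b=18  (b history now [(2, 9), (7, 12), (11, 15), (15, 16), (17, 16), (18, 18)])
v19: WRITE c=14  (c history now [(1, 7), (3, 3), (6, 20), (10, 23), (16, 17), (19, 14)])

Answer: NONE
7
17
19
9
20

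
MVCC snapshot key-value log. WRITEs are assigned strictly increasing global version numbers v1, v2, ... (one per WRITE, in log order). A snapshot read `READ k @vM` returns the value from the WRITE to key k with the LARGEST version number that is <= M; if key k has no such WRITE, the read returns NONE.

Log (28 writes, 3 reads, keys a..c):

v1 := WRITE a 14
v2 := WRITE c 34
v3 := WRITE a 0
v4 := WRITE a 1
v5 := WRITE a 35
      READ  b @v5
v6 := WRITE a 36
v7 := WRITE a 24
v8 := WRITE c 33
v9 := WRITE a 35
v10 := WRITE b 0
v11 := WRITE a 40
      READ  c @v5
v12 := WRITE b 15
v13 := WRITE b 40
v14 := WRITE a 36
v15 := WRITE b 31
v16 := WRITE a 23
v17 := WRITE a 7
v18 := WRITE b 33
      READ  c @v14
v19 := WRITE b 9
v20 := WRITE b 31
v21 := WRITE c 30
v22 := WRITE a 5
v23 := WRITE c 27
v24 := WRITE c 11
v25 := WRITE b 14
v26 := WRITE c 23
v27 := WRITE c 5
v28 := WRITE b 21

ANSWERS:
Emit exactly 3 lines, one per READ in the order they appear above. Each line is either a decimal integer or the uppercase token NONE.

Answer: NONE
34
33

Derivation:
v1: WRITE a=14  (a history now [(1, 14)])
v2: WRITE c=34  (c history now [(2, 34)])
v3: WRITE a=0  (a history now [(1, 14), (3, 0)])
v4: WRITE a=1  (a history now [(1, 14), (3, 0), (4, 1)])
v5: WRITE a=35  (a history now [(1, 14), (3, 0), (4, 1), (5, 35)])
READ b @v5: history=[] -> no version <= 5 -> NONE
v6: WRITE a=36  (a history now [(1, 14), (3, 0), (4, 1), (5, 35), (6, 36)])
v7: WRITE a=24  (a history now [(1, 14), (3, 0), (4, 1), (5, 35), (6, 36), (7, 24)])
v8: WRITE c=33  (c history now [(2, 34), (8, 33)])
v9: WRITE a=35  (a history now [(1, 14), (3, 0), (4, 1), (5, 35), (6, 36), (7, 24), (9, 35)])
v10: WRITE b=0  (b history now [(10, 0)])
v11: WRITE a=40  (a history now [(1, 14), (3, 0), (4, 1), (5, 35), (6, 36), (7, 24), (9, 35), (11, 40)])
READ c @v5: history=[(2, 34), (8, 33)] -> pick v2 -> 34
v12: WRITE b=15  (b history now [(10, 0), (12, 15)])
v13: WRITE b=40  (b history now [(10, 0), (12, 15), (13, 40)])
v14: WRITE a=36  (a history now [(1, 14), (3, 0), (4, 1), (5, 35), (6, 36), (7, 24), (9, 35), (11, 40), (14, 36)])
v15: WRITE b=31  (b history now [(10, 0), (12, 15), (13, 40), (15, 31)])
v16: WRITE a=23  (a history now [(1, 14), (3, 0), (4, 1), (5, 35), (6, 36), (7, 24), (9, 35), (11, 40), (14, 36), (16, 23)])
v17: WRITE a=7  (a history now [(1, 14), (3, 0), (4, 1), (5, 35), (6, 36), (7, 24), (9, 35), (11, 40), (14, 36), (16, 23), (17, 7)])
v18: WRITE b=33  (b history now [(10, 0), (12, 15), (13, 40), (15, 31), (18, 33)])
READ c @v14: history=[(2, 34), (8, 33)] -> pick v8 -> 33
v19: WRITE b=9  (b history now [(10, 0), (12, 15), (13, 40), (15, 31), (18, 33), (19, 9)])
v20: WRITE b=31  (b history now [(10, 0), (12, 15), (13, 40), (15, 31), (18, 33), (19, 9), (20, 31)])
v21: WRITE c=30  (c history now [(2, 34), (8, 33), (21, 30)])
v22: WRITE a=5  (a history now [(1, 14), (3, 0), (4, 1), (5, 35), (6, 36), (7, 24), (9, 35), (11, 40), (14, 36), (16, 23), (17, 7), (22, 5)])
v23: WRITE c=27  (c history now [(2, 34), (8, 33), (21, 30), (23, 27)])
v24: WRITE c=11  (c history now [(2, 34), (8, 33), (21, 30), (23, 27), (24, 11)])
v25: WRITE b=14  (b history now [(10, 0), (12, 15), (13, 40), (15, 31), (18, 33), (19, 9), (20, 31), (25, 14)])
v26: WRITE c=23  (c history now [(2, 34), (8, 33), (21, 30), (23, 27), (24, 11), (26, 23)])
v27: WRITE c=5  (c history now [(2, 34), (8, 33), (21, 30), (23, 27), (24, 11), (26, 23), (27, 5)])
v28: WRITE b=21  (b history now [(10, 0), (12, 15), (13, 40), (15, 31), (18, 33), (19, 9), (20, 31), (25, 14), (28, 21)])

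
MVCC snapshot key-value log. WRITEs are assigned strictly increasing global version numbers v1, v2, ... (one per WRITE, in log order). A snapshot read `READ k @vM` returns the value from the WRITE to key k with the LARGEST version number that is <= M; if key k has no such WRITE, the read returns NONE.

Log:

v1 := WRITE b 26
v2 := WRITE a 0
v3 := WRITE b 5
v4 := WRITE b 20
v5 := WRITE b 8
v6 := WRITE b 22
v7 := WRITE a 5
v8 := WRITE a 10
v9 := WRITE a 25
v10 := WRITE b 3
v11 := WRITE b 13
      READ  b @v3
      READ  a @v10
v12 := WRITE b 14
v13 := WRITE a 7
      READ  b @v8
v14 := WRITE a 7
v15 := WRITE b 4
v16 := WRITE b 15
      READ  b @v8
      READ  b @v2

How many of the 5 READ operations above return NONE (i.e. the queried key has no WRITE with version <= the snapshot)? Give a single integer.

v1: WRITE b=26  (b history now [(1, 26)])
v2: WRITE a=0  (a history now [(2, 0)])
v3: WRITE b=5  (b history now [(1, 26), (3, 5)])
v4: WRITE b=20  (b history now [(1, 26), (3, 5), (4, 20)])
v5: WRITE b=8  (b history now [(1, 26), (3, 5), (4, 20), (5, 8)])
v6: WRITE b=22  (b history now [(1, 26), (3, 5), (4, 20), (5, 8), (6, 22)])
v7: WRITE a=5  (a history now [(2, 0), (7, 5)])
v8: WRITE a=10  (a history now [(2, 0), (7, 5), (8, 10)])
v9: WRITE a=25  (a history now [(2, 0), (7, 5), (8, 10), (9, 25)])
v10: WRITE b=3  (b history now [(1, 26), (3, 5), (4, 20), (5, 8), (6, 22), (10, 3)])
v11: WRITE b=13  (b history now [(1, 26), (3, 5), (4, 20), (5, 8), (6, 22), (10, 3), (11, 13)])
READ b @v3: history=[(1, 26), (3, 5), (4, 20), (5, 8), (6, 22), (10, 3), (11, 13)] -> pick v3 -> 5
READ a @v10: history=[(2, 0), (7, 5), (8, 10), (9, 25)] -> pick v9 -> 25
v12: WRITE b=14  (b history now [(1, 26), (3, 5), (4, 20), (5, 8), (6, 22), (10, 3), (11, 13), (12, 14)])
v13: WRITE a=7  (a history now [(2, 0), (7, 5), (8, 10), (9, 25), (13, 7)])
READ b @v8: history=[(1, 26), (3, 5), (4, 20), (5, 8), (6, 22), (10, 3), (11, 13), (12, 14)] -> pick v6 -> 22
v14: WRITE a=7  (a history now [(2, 0), (7, 5), (8, 10), (9, 25), (13, 7), (14, 7)])
v15: WRITE b=4  (b history now [(1, 26), (3, 5), (4, 20), (5, 8), (6, 22), (10, 3), (11, 13), (12, 14), (15, 4)])
v16: WRITE b=15  (b history now [(1, 26), (3, 5), (4, 20), (5, 8), (6, 22), (10, 3), (11, 13), (12, 14), (15, 4), (16, 15)])
READ b @v8: history=[(1, 26), (3, 5), (4, 20), (5, 8), (6, 22), (10, 3), (11, 13), (12, 14), (15, 4), (16, 15)] -> pick v6 -> 22
READ b @v2: history=[(1, 26), (3, 5), (4, 20), (5, 8), (6, 22), (10, 3), (11, 13), (12, 14), (15, 4), (16, 15)] -> pick v1 -> 26
Read results in order: ['5', '25', '22', '22', '26']
NONE count = 0

Answer: 0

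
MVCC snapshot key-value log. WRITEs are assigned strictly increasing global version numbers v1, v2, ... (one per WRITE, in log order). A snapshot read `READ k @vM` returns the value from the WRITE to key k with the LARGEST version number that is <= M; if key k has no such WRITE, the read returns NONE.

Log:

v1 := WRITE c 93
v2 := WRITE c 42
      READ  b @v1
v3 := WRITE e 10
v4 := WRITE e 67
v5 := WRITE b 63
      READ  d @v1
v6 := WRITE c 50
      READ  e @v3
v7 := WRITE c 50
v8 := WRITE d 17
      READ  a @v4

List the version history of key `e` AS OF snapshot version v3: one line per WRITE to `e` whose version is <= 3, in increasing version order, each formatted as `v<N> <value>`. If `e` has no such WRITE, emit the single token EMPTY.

Scan writes for key=e with version <= 3:
  v1 WRITE c 93 -> skip
  v2 WRITE c 42 -> skip
  v3 WRITE e 10 -> keep
  v4 WRITE e 67 -> drop (> snap)
  v5 WRITE b 63 -> skip
  v6 WRITE c 50 -> skip
  v7 WRITE c 50 -> skip
  v8 WRITE d 17 -> skip
Collected: [(3, 10)]

Answer: v3 10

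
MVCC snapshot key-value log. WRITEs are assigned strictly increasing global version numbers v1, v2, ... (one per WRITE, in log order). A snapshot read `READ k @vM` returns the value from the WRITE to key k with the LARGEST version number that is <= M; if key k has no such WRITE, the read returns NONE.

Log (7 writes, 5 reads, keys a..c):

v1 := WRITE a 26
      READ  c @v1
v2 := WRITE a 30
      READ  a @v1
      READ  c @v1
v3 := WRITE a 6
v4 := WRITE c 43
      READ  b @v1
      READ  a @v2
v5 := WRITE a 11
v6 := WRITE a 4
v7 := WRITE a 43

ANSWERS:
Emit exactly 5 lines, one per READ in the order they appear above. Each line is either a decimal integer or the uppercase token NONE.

Answer: NONE
26
NONE
NONE
30

Derivation:
v1: WRITE a=26  (a history now [(1, 26)])
READ c @v1: history=[] -> no version <= 1 -> NONE
v2: WRITE a=30  (a history now [(1, 26), (2, 30)])
READ a @v1: history=[(1, 26), (2, 30)] -> pick v1 -> 26
READ c @v1: history=[] -> no version <= 1 -> NONE
v3: WRITE a=6  (a history now [(1, 26), (2, 30), (3, 6)])
v4: WRITE c=43  (c history now [(4, 43)])
READ b @v1: history=[] -> no version <= 1 -> NONE
READ a @v2: history=[(1, 26), (2, 30), (3, 6)] -> pick v2 -> 30
v5: WRITE a=11  (a history now [(1, 26), (2, 30), (3, 6), (5, 11)])
v6: WRITE a=4  (a history now [(1, 26), (2, 30), (3, 6), (5, 11), (6, 4)])
v7: WRITE a=43  (a history now [(1, 26), (2, 30), (3, 6), (5, 11), (6, 4), (7, 43)])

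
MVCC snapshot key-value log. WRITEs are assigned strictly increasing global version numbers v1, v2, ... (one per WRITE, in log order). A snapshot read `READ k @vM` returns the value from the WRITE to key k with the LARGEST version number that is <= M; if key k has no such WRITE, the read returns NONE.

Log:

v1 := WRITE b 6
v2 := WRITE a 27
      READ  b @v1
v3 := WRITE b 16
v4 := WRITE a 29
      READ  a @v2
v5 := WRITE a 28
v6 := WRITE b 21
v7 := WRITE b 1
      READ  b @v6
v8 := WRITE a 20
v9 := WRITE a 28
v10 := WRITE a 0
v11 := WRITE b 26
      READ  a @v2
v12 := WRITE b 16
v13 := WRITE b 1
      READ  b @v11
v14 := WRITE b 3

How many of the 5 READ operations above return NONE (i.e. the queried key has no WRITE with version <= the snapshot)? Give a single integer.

Answer: 0

Derivation:
v1: WRITE b=6  (b history now [(1, 6)])
v2: WRITE a=27  (a history now [(2, 27)])
READ b @v1: history=[(1, 6)] -> pick v1 -> 6
v3: WRITE b=16  (b history now [(1, 6), (3, 16)])
v4: WRITE a=29  (a history now [(2, 27), (4, 29)])
READ a @v2: history=[(2, 27), (4, 29)] -> pick v2 -> 27
v5: WRITE a=28  (a history now [(2, 27), (4, 29), (5, 28)])
v6: WRITE b=21  (b history now [(1, 6), (3, 16), (6, 21)])
v7: WRITE b=1  (b history now [(1, 6), (3, 16), (6, 21), (7, 1)])
READ b @v6: history=[(1, 6), (3, 16), (6, 21), (7, 1)] -> pick v6 -> 21
v8: WRITE a=20  (a history now [(2, 27), (4, 29), (5, 28), (8, 20)])
v9: WRITE a=28  (a history now [(2, 27), (4, 29), (5, 28), (8, 20), (9, 28)])
v10: WRITE a=0  (a history now [(2, 27), (4, 29), (5, 28), (8, 20), (9, 28), (10, 0)])
v11: WRITE b=26  (b history now [(1, 6), (3, 16), (6, 21), (7, 1), (11, 26)])
READ a @v2: history=[(2, 27), (4, 29), (5, 28), (8, 20), (9, 28), (10, 0)] -> pick v2 -> 27
v12: WRITE b=16  (b history now [(1, 6), (3, 16), (6, 21), (7, 1), (11, 26), (12, 16)])
v13: WRITE b=1  (b history now [(1, 6), (3, 16), (6, 21), (7, 1), (11, 26), (12, 16), (13, 1)])
READ b @v11: history=[(1, 6), (3, 16), (6, 21), (7, 1), (11, 26), (12, 16), (13, 1)] -> pick v11 -> 26
v14: WRITE b=3  (b history now [(1, 6), (3, 16), (6, 21), (7, 1), (11, 26), (12, 16), (13, 1), (14, 3)])
Read results in order: ['6', '27', '21', '27', '26']
NONE count = 0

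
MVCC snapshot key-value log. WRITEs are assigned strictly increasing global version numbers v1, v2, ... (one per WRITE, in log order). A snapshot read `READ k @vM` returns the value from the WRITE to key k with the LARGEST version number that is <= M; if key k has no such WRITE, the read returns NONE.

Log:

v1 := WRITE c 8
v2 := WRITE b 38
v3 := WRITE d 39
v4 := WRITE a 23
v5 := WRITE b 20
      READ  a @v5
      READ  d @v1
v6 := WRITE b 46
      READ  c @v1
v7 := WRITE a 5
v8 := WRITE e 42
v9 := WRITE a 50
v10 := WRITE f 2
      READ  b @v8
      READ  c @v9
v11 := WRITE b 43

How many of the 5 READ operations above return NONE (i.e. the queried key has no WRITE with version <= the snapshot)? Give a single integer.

v1: WRITE c=8  (c history now [(1, 8)])
v2: WRITE b=38  (b history now [(2, 38)])
v3: WRITE d=39  (d history now [(3, 39)])
v4: WRITE a=23  (a history now [(4, 23)])
v5: WRITE b=20  (b history now [(2, 38), (5, 20)])
READ a @v5: history=[(4, 23)] -> pick v4 -> 23
READ d @v1: history=[(3, 39)] -> no version <= 1 -> NONE
v6: WRITE b=46  (b history now [(2, 38), (5, 20), (6, 46)])
READ c @v1: history=[(1, 8)] -> pick v1 -> 8
v7: WRITE a=5  (a history now [(4, 23), (7, 5)])
v8: WRITE e=42  (e history now [(8, 42)])
v9: WRITE a=50  (a history now [(4, 23), (7, 5), (9, 50)])
v10: WRITE f=2  (f history now [(10, 2)])
READ b @v8: history=[(2, 38), (5, 20), (6, 46)] -> pick v6 -> 46
READ c @v9: history=[(1, 8)] -> pick v1 -> 8
v11: WRITE b=43  (b history now [(2, 38), (5, 20), (6, 46), (11, 43)])
Read results in order: ['23', 'NONE', '8', '46', '8']
NONE count = 1

Answer: 1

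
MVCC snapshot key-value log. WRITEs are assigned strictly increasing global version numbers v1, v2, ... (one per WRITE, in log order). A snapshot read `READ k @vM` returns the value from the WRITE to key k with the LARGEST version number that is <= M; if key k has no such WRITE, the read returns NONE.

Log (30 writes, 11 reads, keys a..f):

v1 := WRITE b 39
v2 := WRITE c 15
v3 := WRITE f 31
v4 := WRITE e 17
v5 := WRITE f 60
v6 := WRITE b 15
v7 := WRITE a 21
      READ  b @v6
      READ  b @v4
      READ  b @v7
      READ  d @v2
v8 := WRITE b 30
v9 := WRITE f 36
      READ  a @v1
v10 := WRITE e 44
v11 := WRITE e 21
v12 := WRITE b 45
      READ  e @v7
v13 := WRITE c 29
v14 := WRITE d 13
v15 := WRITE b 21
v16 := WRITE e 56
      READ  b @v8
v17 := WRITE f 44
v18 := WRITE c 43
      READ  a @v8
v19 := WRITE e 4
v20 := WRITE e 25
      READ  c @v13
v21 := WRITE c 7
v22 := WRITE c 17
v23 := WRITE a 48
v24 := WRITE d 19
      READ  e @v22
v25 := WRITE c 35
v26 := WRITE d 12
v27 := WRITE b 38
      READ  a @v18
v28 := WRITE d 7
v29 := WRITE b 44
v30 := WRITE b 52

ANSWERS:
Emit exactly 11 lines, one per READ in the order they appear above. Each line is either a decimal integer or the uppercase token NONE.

v1: WRITE b=39  (b history now [(1, 39)])
v2: WRITE c=15  (c history now [(2, 15)])
v3: WRITE f=31  (f history now [(3, 31)])
v4: WRITE e=17  (e history now [(4, 17)])
v5: WRITE f=60  (f history now [(3, 31), (5, 60)])
v6: WRITE b=15  (b history now [(1, 39), (6, 15)])
v7: WRITE a=21  (a history now [(7, 21)])
READ b @v6: history=[(1, 39), (6, 15)] -> pick v6 -> 15
READ b @v4: history=[(1, 39), (6, 15)] -> pick v1 -> 39
READ b @v7: history=[(1, 39), (6, 15)] -> pick v6 -> 15
READ d @v2: history=[] -> no version <= 2 -> NONE
v8: WRITE b=30  (b history now [(1, 39), (6, 15), (8, 30)])
v9: WRITE f=36  (f history now [(3, 31), (5, 60), (9, 36)])
READ a @v1: history=[(7, 21)] -> no version <= 1 -> NONE
v10: WRITE e=44  (e history now [(4, 17), (10, 44)])
v11: WRITE e=21  (e history now [(4, 17), (10, 44), (11, 21)])
v12: WRITE b=45  (b history now [(1, 39), (6, 15), (8, 30), (12, 45)])
READ e @v7: history=[(4, 17), (10, 44), (11, 21)] -> pick v4 -> 17
v13: WRITE c=29  (c history now [(2, 15), (13, 29)])
v14: WRITE d=13  (d history now [(14, 13)])
v15: WRITE b=21  (b history now [(1, 39), (6, 15), (8, 30), (12, 45), (15, 21)])
v16: WRITE e=56  (e history now [(4, 17), (10, 44), (11, 21), (16, 56)])
READ b @v8: history=[(1, 39), (6, 15), (8, 30), (12, 45), (15, 21)] -> pick v8 -> 30
v17: WRITE f=44  (f history now [(3, 31), (5, 60), (9, 36), (17, 44)])
v18: WRITE c=43  (c history now [(2, 15), (13, 29), (18, 43)])
READ a @v8: history=[(7, 21)] -> pick v7 -> 21
v19: WRITE e=4  (e history now [(4, 17), (10, 44), (11, 21), (16, 56), (19, 4)])
v20: WRITE e=25  (e history now [(4, 17), (10, 44), (11, 21), (16, 56), (19, 4), (20, 25)])
READ c @v13: history=[(2, 15), (13, 29), (18, 43)] -> pick v13 -> 29
v21: WRITE c=7  (c history now [(2, 15), (13, 29), (18, 43), (21, 7)])
v22: WRITE c=17  (c history now [(2, 15), (13, 29), (18, 43), (21, 7), (22, 17)])
v23: WRITE a=48  (a history now [(7, 21), (23, 48)])
v24: WRITE d=19  (d history now [(14, 13), (24, 19)])
READ e @v22: history=[(4, 17), (10, 44), (11, 21), (16, 56), (19, 4), (20, 25)] -> pick v20 -> 25
v25: WRITE c=35  (c history now [(2, 15), (13, 29), (18, 43), (21, 7), (22, 17), (25, 35)])
v26: WRITE d=12  (d history now [(14, 13), (24, 19), (26, 12)])
v27: WRITE b=38  (b history now [(1, 39), (6, 15), (8, 30), (12, 45), (15, 21), (27, 38)])
READ a @v18: history=[(7, 21), (23, 48)] -> pick v7 -> 21
v28: WRITE d=7  (d history now [(14, 13), (24, 19), (26, 12), (28, 7)])
v29: WRITE b=44  (b history now [(1, 39), (6, 15), (8, 30), (12, 45), (15, 21), (27, 38), (29, 44)])
v30: WRITE b=52  (b history now [(1, 39), (6, 15), (8, 30), (12, 45), (15, 21), (27, 38), (29, 44), (30, 52)])

Answer: 15
39
15
NONE
NONE
17
30
21
29
25
21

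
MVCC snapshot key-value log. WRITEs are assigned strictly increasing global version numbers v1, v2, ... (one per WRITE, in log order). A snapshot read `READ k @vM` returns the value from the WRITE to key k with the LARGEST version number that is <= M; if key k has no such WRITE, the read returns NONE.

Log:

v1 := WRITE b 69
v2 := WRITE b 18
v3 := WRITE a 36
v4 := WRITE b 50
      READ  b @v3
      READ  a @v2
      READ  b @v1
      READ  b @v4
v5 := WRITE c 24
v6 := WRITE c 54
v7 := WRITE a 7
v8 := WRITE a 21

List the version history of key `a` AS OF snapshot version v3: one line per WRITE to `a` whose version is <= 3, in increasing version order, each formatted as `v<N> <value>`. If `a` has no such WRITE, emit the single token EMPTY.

Scan writes for key=a with version <= 3:
  v1 WRITE b 69 -> skip
  v2 WRITE b 18 -> skip
  v3 WRITE a 36 -> keep
  v4 WRITE b 50 -> skip
  v5 WRITE c 24 -> skip
  v6 WRITE c 54 -> skip
  v7 WRITE a 7 -> drop (> snap)
  v8 WRITE a 21 -> drop (> snap)
Collected: [(3, 36)]

Answer: v3 36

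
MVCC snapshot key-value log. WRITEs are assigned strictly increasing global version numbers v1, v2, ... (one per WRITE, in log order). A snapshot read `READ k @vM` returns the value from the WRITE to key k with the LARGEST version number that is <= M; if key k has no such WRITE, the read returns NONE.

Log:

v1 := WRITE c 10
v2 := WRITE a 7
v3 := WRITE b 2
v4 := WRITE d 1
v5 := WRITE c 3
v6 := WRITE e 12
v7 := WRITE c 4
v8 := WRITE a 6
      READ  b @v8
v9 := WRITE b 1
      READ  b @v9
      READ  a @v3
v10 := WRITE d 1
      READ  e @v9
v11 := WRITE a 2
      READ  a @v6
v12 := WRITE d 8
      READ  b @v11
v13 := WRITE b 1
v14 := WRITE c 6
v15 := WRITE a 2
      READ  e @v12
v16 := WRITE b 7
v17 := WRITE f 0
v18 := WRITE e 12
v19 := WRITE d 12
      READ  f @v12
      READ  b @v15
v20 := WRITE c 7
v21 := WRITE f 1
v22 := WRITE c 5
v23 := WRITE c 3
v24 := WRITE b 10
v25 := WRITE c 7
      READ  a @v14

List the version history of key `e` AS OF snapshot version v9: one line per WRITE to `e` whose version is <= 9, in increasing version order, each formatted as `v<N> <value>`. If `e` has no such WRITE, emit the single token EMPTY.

Answer: v6 12

Derivation:
Scan writes for key=e with version <= 9:
  v1 WRITE c 10 -> skip
  v2 WRITE a 7 -> skip
  v3 WRITE b 2 -> skip
  v4 WRITE d 1 -> skip
  v5 WRITE c 3 -> skip
  v6 WRITE e 12 -> keep
  v7 WRITE c 4 -> skip
  v8 WRITE a 6 -> skip
  v9 WRITE b 1 -> skip
  v10 WRITE d 1 -> skip
  v11 WRITE a 2 -> skip
  v12 WRITE d 8 -> skip
  v13 WRITE b 1 -> skip
  v14 WRITE c 6 -> skip
  v15 WRITE a 2 -> skip
  v16 WRITE b 7 -> skip
  v17 WRITE f 0 -> skip
  v18 WRITE e 12 -> drop (> snap)
  v19 WRITE d 12 -> skip
  v20 WRITE c 7 -> skip
  v21 WRITE f 1 -> skip
  v22 WRITE c 5 -> skip
  v23 WRITE c 3 -> skip
  v24 WRITE b 10 -> skip
  v25 WRITE c 7 -> skip
Collected: [(6, 12)]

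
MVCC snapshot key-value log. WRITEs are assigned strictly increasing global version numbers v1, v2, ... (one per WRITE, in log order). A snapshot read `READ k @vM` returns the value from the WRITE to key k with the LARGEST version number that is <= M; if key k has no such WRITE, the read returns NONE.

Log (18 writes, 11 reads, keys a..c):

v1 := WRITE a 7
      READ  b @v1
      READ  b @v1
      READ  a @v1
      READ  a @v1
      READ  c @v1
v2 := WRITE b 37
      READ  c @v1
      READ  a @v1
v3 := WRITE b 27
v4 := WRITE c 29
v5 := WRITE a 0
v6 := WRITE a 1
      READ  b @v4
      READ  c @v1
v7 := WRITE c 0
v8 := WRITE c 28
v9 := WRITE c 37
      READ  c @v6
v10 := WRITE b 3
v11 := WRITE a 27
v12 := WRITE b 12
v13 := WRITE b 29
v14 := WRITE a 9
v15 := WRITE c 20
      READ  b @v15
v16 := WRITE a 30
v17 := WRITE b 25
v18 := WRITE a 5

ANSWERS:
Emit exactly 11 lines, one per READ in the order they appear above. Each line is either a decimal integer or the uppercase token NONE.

v1: WRITE a=7  (a history now [(1, 7)])
READ b @v1: history=[] -> no version <= 1 -> NONE
READ b @v1: history=[] -> no version <= 1 -> NONE
READ a @v1: history=[(1, 7)] -> pick v1 -> 7
READ a @v1: history=[(1, 7)] -> pick v1 -> 7
READ c @v1: history=[] -> no version <= 1 -> NONE
v2: WRITE b=37  (b history now [(2, 37)])
READ c @v1: history=[] -> no version <= 1 -> NONE
READ a @v1: history=[(1, 7)] -> pick v1 -> 7
v3: WRITE b=27  (b history now [(2, 37), (3, 27)])
v4: WRITE c=29  (c history now [(4, 29)])
v5: WRITE a=0  (a history now [(1, 7), (5, 0)])
v6: WRITE a=1  (a history now [(1, 7), (5, 0), (6, 1)])
READ b @v4: history=[(2, 37), (3, 27)] -> pick v3 -> 27
READ c @v1: history=[(4, 29)] -> no version <= 1 -> NONE
v7: WRITE c=0  (c history now [(4, 29), (7, 0)])
v8: WRITE c=28  (c history now [(4, 29), (7, 0), (8, 28)])
v9: WRITE c=37  (c history now [(4, 29), (7, 0), (8, 28), (9, 37)])
READ c @v6: history=[(4, 29), (7, 0), (8, 28), (9, 37)] -> pick v4 -> 29
v10: WRITE b=3  (b history now [(2, 37), (3, 27), (10, 3)])
v11: WRITE a=27  (a history now [(1, 7), (5, 0), (6, 1), (11, 27)])
v12: WRITE b=12  (b history now [(2, 37), (3, 27), (10, 3), (12, 12)])
v13: WRITE b=29  (b history now [(2, 37), (3, 27), (10, 3), (12, 12), (13, 29)])
v14: WRITE a=9  (a history now [(1, 7), (5, 0), (6, 1), (11, 27), (14, 9)])
v15: WRITE c=20  (c history now [(4, 29), (7, 0), (8, 28), (9, 37), (15, 20)])
READ b @v15: history=[(2, 37), (3, 27), (10, 3), (12, 12), (13, 29)] -> pick v13 -> 29
v16: WRITE a=30  (a history now [(1, 7), (5, 0), (6, 1), (11, 27), (14, 9), (16, 30)])
v17: WRITE b=25  (b history now [(2, 37), (3, 27), (10, 3), (12, 12), (13, 29), (17, 25)])
v18: WRITE a=5  (a history now [(1, 7), (5, 0), (6, 1), (11, 27), (14, 9), (16, 30), (18, 5)])

Answer: NONE
NONE
7
7
NONE
NONE
7
27
NONE
29
29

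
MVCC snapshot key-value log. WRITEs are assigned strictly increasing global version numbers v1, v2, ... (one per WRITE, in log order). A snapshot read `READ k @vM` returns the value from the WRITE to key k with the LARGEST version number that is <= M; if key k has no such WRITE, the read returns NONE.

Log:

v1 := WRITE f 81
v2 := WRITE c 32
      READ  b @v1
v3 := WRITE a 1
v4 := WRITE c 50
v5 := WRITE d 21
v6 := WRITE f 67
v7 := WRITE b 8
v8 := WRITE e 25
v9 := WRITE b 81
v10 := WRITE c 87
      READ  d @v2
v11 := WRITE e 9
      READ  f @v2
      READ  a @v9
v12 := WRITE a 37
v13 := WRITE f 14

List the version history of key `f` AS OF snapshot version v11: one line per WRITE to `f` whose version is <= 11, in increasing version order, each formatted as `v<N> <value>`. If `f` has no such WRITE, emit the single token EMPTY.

Answer: v1 81
v6 67

Derivation:
Scan writes for key=f with version <= 11:
  v1 WRITE f 81 -> keep
  v2 WRITE c 32 -> skip
  v3 WRITE a 1 -> skip
  v4 WRITE c 50 -> skip
  v5 WRITE d 21 -> skip
  v6 WRITE f 67 -> keep
  v7 WRITE b 8 -> skip
  v8 WRITE e 25 -> skip
  v9 WRITE b 81 -> skip
  v10 WRITE c 87 -> skip
  v11 WRITE e 9 -> skip
  v12 WRITE a 37 -> skip
  v13 WRITE f 14 -> drop (> snap)
Collected: [(1, 81), (6, 67)]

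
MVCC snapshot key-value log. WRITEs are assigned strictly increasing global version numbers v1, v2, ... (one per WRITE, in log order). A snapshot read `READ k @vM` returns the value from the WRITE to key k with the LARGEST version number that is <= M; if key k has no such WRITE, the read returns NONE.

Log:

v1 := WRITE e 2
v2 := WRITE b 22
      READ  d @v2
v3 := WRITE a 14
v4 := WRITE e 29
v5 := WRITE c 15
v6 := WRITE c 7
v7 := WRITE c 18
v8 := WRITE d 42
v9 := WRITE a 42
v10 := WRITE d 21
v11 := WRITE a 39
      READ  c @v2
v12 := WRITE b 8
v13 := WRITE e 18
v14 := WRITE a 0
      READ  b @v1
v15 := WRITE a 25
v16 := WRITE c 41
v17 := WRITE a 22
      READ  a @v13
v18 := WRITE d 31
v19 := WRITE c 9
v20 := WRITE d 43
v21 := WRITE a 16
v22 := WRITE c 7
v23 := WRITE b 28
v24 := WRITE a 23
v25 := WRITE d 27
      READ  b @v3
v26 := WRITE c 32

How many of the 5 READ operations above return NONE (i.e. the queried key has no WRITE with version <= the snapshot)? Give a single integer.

Answer: 3

Derivation:
v1: WRITE e=2  (e history now [(1, 2)])
v2: WRITE b=22  (b history now [(2, 22)])
READ d @v2: history=[] -> no version <= 2 -> NONE
v3: WRITE a=14  (a history now [(3, 14)])
v4: WRITE e=29  (e history now [(1, 2), (4, 29)])
v5: WRITE c=15  (c history now [(5, 15)])
v6: WRITE c=7  (c history now [(5, 15), (6, 7)])
v7: WRITE c=18  (c history now [(5, 15), (6, 7), (7, 18)])
v8: WRITE d=42  (d history now [(8, 42)])
v9: WRITE a=42  (a history now [(3, 14), (9, 42)])
v10: WRITE d=21  (d history now [(8, 42), (10, 21)])
v11: WRITE a=39  (a history now [(3, 14), (9, 42), (11, 39)])
READ c @v2: history=[(5, 15), (6, 7), (7, 18)] -> no version <= 2 -> NONE
v12: WRITE b=8  (b history now [(2, 22), (12, 8)])
v13: WRITE e=18  (e history now [(1, 2), (4, 29), (13, 18)])
v14: WRITE a=0  (a history now [(3, 14), (9, 42), (11, 39), (14, 0)])
READ b @v1: history=[(2, 22), (12, 8)] -> no version <= 1 -> NONE
v15: WRITE a=25  (a history now [(3, 14), (9, 42), (11, 39), (14, 0), (15, 25)])
v16: WRITE c=41  (c history now [(5, 15), (6, 7), (7, 18), (16, 41)])
v17: WRITE a=22  (a history now [(3, 14), (9, 42), (11, 39), (14, 0), (15, 25), (17, 22)])
READ a @v13: history=[(3, 14), (9, 42), (11, 39), (14, 0), (15, 25), (17, 22)] -> pick v11 -> 39
v18: WRITE d=31  (d history now [(8, 42), (10, 21), (18, 31)])
v19: WRITE c=9  (c history now [(5, 15), (6, 7), (7, 18), (16, 41), (19, 9)])
v20: WRITE d=43  (d history now [(8, 42), (10, 21), (18, 31), (20, 43)])
v21: WRITE a=16  (a history now [(3, 14), (9, 42), (11, 39), (14, 0), (15, 25), (17, 22), (21, 16)])
v22: WRITE c=7  (c history now [(5, 15), (6, 7), (7, 18), (16, 41), (19, 9), (22, 7)])
v23: WRITE b=28  (b history now [(2, 22), (12, 8), (23, 28)])
v24: WRITE a=23  (a history now [(3, 14), (9, 42), (11, 39), (14, 0), (15, 25), (17, 22), (21, 16), (24, 23)])
v25: WRITE d=27  (d history now [(8, 42), (10, 21), (18, 31), (20, 43), (25, 27)])
READ b @v3: history=[(2, 22), (12, 8), (23, 28)] -> pick v2 -> 22
v26: WRITE c=32  (c history now [(5, 15), (6, 7), (7, 18), (16, 41), (19, 9), (22, 7), (26, 32)])
Read results in order: ['NONE', 'NONE', 'NONE', '39', '22']
NONE count = 3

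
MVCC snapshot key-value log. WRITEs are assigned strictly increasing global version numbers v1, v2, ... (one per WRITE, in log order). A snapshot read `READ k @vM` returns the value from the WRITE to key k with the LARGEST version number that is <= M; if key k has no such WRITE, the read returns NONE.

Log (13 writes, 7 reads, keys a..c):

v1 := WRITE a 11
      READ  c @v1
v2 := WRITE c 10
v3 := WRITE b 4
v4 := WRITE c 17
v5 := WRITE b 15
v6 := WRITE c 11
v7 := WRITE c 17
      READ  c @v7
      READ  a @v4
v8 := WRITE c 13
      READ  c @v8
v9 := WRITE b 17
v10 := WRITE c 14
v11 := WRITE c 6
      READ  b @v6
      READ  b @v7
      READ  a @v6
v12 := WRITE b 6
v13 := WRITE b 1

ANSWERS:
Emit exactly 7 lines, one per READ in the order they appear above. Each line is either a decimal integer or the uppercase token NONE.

Answer: NONE
17
11
13
15
15
11

Derivation:
v1: WRITE a=11  (a history now [(1, 11)])
READ c @v1: history=[] -> no version <= 1 -> NONE
v2: WRITE c=10  (c history now [(2, 10)])
v3: WRITE b=4  (b history now [(3, 4)])
v4: WRITE c=17  (c history now [(2, 10), (4, 17)])
v5: WRITE b=15  (b history now [(3, 4), (5, 15)])
v6: WRITE c=11  (c history now [(2, 10), (4, 17), (6, 11)])
v7: WRITE c=17  (c history now [(2, 10), (4, 17), (6, 11), (7, 17)])
READ c @v7: history=[(2, 10), (4, 17), (6, 11), (7, 17)] -> pick v7 -> 17
READ a @v4: history=[(1, 11)] -> pick v1 -> 11
v8: WRITE c=13  (c history now [(2, 10), (4, 17), (6, 11), (7, 17), (8, 13)])
READ c @v8: history=[(2, 10), (4, 17), (6, 11), (7, 17), (8, 13)] -> pick v8 -> 13
v9: WRITE b=17  (b history now [(3, 4), (5, 15), (9, 17)])
v10: WRITE c=14  (c history now [(2, 10), (4, 17), (6, 11), (7, 17), (8, 13), (10, 14)])
v11: WRITE c=6  (c history now [(2, 10), (4, 17), (6, 11), (7, 17), (8, 13), (10, 14), (11, 6)])
READ b @v6: history=[(3, 4), (5, 15), (9, 17)] -> pick v5 -> 15
READ b @v7: history=[(3, 4), (5, 15), (9, 17)] -> pick v5 -> 15
READ a @v6: history=[(1, 11)] -> pick v1 -> 11
v12: WRITE b=6  (b history now [(3, 4), (5, 15), (9, 17), (12, 6)])
v13: WRITE b=1  (b history now [(3, 4), (5, 15), (9, 17), (12, 6), (13, 1)])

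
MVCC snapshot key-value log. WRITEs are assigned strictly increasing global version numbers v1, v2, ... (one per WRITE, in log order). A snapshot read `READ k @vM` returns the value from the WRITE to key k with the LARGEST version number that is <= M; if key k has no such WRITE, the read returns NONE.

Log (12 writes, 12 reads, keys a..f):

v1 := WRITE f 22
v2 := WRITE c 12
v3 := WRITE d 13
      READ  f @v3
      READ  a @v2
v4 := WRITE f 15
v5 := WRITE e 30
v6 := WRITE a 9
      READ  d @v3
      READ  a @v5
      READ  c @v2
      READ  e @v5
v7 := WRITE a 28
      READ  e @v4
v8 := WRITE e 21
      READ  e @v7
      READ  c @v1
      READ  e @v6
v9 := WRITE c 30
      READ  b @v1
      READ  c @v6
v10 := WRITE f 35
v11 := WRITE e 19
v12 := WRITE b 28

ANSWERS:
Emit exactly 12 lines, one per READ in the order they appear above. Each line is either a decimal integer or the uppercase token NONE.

Answer: 22
NONE
13
NONE
12
30
NONE
30
NONE
30
NONE
12

Derivation:
v1: WRITE f=22  (f history now [(1, 22)])
v2: WRITE c=12  (c history now [(2, 12)])
v3: WRITE d=13  (d history now [(3, 13)])
READ f @v3: history=[(1, 22)] -> pick v1 -> 22
READ a @v2: history=[] -> no version <= 2 -> NONE
v4: WRITE f=15  (f history now [(1, 22), (4, 15)])
v5: WRITE e=30  (e history now [(5, 30)])
v6: WRITE a=9  (a history now [(6, 9)])
READ d @v3: history=[(3, 13)] -> pick v3 -> 13
READ a @v5: history=[(6, 9)] -> no version <= 5 -> NONE
READ c @v2: history=[(2, 12)] -> pick v2 -> 12
READ e @v5: history=[(5, 30)] -> pick v5 -> 30
v7: WRITE a=28  (a history now [(6, 9), (7, 28)])
READ e @v4: history=[(5, 30)] -> no version <= 4 -> NONE
v8: WRITE e=21  (e history now [(5, 30), (8, 21)])
READ e @v7: history=[(5, 30), (8, 21)] -> pick v5 -> 30
READ c @v1: history=[(2, 12)] -> no version <= 1 -> NONE
READ e @v6: history=[(5, 30), (8, 21)] -> pick v5 -> 30
v9: WRITE c=30  (c history now [(2, 12), (9, 30)])
READ b @v1: history=[] -> no version <= 1 -> NONE
READ c @v6: history=[(2, 12), (9, 30)] -> pick v2 -> 12
v10: WRITE f=35  (f history now [(1, 22), (4, 15), (10, 35)])
v11: WRITE e=19  (e history now [(5, 30), (8, 21), (11, 19)])
v12: WRITE b=28  (b history now [(12, 28)])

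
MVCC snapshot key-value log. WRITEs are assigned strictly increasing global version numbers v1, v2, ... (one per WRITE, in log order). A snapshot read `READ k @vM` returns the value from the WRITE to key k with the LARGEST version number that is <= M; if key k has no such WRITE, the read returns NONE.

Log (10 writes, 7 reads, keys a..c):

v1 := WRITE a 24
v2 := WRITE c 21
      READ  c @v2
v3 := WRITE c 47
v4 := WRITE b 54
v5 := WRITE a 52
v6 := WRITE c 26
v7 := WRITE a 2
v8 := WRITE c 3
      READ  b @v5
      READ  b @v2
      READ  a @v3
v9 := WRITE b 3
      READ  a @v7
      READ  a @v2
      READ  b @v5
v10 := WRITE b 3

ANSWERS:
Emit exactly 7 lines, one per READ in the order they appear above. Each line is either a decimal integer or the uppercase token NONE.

Answer: 21
54
NONE
24
2
24
54

Derivation:
v1: WRITE a=24  (a history now [(1, 24)])
v2: WRITE c=21  (c history now [(2, 21)])
READ c @v2: history=[(2, 21)] -> pick v2 -> 21
v3: WRITE c=47  (c history now [(2, 21), (3, 47)])
v4: WRITE b=54  (b history now [(4, 54)])
v5: WRITE a=52  (a history now [(1, 24), (5, 52)])
v6: WRITE c=26  (c history now [(2, 21), (3, 47), (6, 26)])
v7: WRITE a=2  (a history now [(1, 24), (5, 52), (7, 2)])
v8: WRITE c=3  (c history now [(2, 21), (3, 47), (6, 26), (8, 3)])
READ b @v5: history=[(4, 54)] -> pick v4 -> 54
READ b @v2: history=[(4, 54)] -> no version <= 2 -> NONE
READ a @v3: history=[(1, 24), (5, 52), (7, 2)] -> pick v1 -> 24
v9: WRITE b=3  (b history now [(4, 54), (9, 3)])
READ a @v7: history=[(1, 24), (5, 52), (7, 2)] -> pick v7 -> 2
READ a @v2: history=[(1, 24), (5, 52), (7, 2)] -> pick v1 -> 24
READ b @v5: history=[(4, 54), (9, 3)] -> pick v4 -> 54
v10: WRITE b=3  (b history now [(4, 54), (9, 3), (10, 3)])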